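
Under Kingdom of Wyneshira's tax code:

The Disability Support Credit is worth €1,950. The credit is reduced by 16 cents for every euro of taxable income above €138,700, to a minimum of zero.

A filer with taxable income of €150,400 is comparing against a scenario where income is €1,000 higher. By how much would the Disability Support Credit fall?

At €150,400 — 16% of the €11,700 excess over €138,700 is €1,872; credit = €1,950 − €1,872 = €78.
At €151,400 — 16% of the €12,700 excess over €138,700 is €2,032 ≥ base, so the credit is €0.
Lost: €78 − €0 = €78.

€78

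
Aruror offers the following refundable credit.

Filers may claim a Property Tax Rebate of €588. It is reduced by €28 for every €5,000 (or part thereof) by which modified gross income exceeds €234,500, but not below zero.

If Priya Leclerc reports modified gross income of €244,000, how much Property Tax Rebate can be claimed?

€532

Property Tax Rebate: income exceeds €234,500 by €9,500, which is 2 full-or-partial €5,000 increments; reduction = 2 × €28 = €56, leaving €532.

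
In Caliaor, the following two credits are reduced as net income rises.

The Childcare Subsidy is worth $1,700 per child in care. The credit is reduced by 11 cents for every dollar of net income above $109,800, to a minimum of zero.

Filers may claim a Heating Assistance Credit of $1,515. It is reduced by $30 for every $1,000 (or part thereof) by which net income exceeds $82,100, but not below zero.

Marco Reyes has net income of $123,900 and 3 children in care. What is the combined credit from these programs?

$3,804

Childcare Subsidy: base = 3 × $1,700 = $5,100. 11% of the $14,100 excess over $109,800 is $1,551; credit = $5,100 − $1,551 = $3,549.
Heating Assistance Credit: income exceeds $82,100 by $41,800, which is 42 full-or-partial $1,000 increments; reduction = 42 × $30 = $1,260, leaving $255.
Total: $3,549 + $255 = $3,804.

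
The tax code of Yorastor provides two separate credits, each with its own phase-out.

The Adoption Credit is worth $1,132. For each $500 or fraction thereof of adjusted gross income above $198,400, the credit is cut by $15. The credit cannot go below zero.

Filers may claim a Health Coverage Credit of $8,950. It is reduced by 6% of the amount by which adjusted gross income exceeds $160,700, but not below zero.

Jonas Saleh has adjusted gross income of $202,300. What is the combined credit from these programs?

$7,466

Adoption Credit: income exceeds $198,400 by $3,900, which is 8 full-or-partial $500 increments; reduction = 8 × $15 = $120, leaving $1,012.
Health Coverage Credit: 6% of the $41,600 excess over $160,700 is $2,496; credit = $8,950 − $2,496 = $6,454.
Total: $1,012 + $6,454 = $7,466.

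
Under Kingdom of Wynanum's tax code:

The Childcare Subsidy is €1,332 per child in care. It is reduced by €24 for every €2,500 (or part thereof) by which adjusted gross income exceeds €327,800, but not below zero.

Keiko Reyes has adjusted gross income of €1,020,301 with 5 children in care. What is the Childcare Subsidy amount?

Childcare Subsidy: base = 5 × €1,332 = €6,660. income exceeds €327,800 by €692,501 → 278 increments × €24 = €6,672 ≥ base, so the credit is €0.

€0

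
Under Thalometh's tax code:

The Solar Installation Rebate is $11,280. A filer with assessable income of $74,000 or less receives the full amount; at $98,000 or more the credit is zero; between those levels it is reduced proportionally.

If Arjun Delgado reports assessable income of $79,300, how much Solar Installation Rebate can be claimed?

Solar Installation Rebate: $79,300 is $5,300 into a $24,000 phase-out range, leaving 18,700/24,000 of the credit: $11,280 × 18,700/24,000 = $8,789.

$8,789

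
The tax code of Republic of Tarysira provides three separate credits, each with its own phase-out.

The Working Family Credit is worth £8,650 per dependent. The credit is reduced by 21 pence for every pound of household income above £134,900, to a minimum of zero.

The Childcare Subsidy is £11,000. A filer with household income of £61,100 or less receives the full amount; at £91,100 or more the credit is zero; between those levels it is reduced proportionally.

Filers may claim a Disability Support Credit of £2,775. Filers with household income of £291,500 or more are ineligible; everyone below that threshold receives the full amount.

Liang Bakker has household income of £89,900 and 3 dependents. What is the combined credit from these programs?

Working Family Credit: base = 3 × £8,650 = £25,950. £89,900 is at or below the £134,900 threshold, so the full £25,950 applies.
Childcare Subsidy: £89,900 is £28,800 into a £30,000 phase-out range, leaving 1,200/30,000 of the credit: £11,000 × 1,200/30,000 = £440.
Disability Support Credit: £89,900 is below the £291,500 cutoff, so the full £2,775 applies.
Total: £25,950 + £440 + £2,775 = £29,165.

£29,165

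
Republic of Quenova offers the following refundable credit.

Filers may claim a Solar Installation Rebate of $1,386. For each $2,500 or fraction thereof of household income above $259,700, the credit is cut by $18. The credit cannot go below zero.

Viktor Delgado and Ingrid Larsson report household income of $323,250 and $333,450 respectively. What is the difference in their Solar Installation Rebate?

Viktor ($323,250): Solar Installation Rebate: income exceeds $259,700 by $63,550, which is 26 full-or-partial $2,500 increments; reduction = 26 × $18 = $468, leaving $918.
Ingrid ($333,450): Solar Installation Rebate: income exceeds $259,700 by $73,750, which is 30 full-or-partial $2,500 increments; reduction = 30 × $18 = $540, leaving $846.
Difference: |$918 − $846| = $72.

$72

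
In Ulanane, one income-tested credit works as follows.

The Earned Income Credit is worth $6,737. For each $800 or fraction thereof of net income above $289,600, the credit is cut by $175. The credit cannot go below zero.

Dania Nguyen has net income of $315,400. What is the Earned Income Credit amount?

$962

Earned Income Credit: income exceeds $289,600 by $25,800, which is 33 full-or-partial $800 increments; reduction = 33 × $175 = $5,775, leaving $962.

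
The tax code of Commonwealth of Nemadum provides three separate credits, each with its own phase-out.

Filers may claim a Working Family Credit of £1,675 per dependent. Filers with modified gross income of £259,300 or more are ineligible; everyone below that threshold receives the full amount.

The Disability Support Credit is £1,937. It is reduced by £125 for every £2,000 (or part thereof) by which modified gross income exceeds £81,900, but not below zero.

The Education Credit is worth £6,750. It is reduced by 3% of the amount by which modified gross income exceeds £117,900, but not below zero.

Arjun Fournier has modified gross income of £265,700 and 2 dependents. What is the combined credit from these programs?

£2,316

Working Family Credit: base = 2 × £1,675 = £3,350. £265,700 meets or exceeds the £259,300 cutoff, so the credit is £0.
Disability Support Credit: income exceeds £81,900 by £183,800 → 92 increments × £125 = £11,500 ≥ base, so the credit is £0.
Education Credit: 3% of the £147,800 excess over £117,900 is £4,434; credit = £6,750 − £4,434 = £2,316.
Total: £0 + £0 + £2,316 = £2,316.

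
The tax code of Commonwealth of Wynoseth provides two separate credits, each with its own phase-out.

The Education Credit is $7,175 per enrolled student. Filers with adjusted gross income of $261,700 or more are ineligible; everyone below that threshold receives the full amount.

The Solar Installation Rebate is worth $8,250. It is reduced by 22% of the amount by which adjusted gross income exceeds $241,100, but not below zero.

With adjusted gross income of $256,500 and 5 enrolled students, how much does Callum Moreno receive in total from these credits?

$40,737

Education Credit: base = 5 × $7,175 = $35,875. $256,500 is below the $261,700 cutoff, so the full $35,875 applies.
Solar Installation Rebate: 22% of the $15,400 excess over $241,100 is $3,388; credit = $8,250 − $3,388 = $4,862.
Total: $35,875 + $4,862 = $40,737.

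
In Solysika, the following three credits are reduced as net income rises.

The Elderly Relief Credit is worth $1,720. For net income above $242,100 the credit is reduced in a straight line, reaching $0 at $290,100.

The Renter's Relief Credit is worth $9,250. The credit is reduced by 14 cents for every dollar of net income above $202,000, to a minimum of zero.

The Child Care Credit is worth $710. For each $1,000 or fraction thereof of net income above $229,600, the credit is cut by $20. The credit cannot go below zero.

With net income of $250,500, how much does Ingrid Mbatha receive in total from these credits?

Elderly Relief Credit: $250,500 is $8,400 into a $48,000 phase-out range, leaving 39,600/48,000 of the credit: $1,720 × 39,600/48,000 = $1,419.
Renter's Relief Credit: 14% of the $48,500 excess over $202,000 is $6,790; credit = $9,250 − $6,790 = $2,460.
Child Care Credit: income exceeds $229,600 by $20,900, which is 21 full-or-partial $1,000 increments; reduction = 21 × $20 = $420, leaving $290.
Total: $1,419 + $2,460 + $290 = $4,169.

$4,169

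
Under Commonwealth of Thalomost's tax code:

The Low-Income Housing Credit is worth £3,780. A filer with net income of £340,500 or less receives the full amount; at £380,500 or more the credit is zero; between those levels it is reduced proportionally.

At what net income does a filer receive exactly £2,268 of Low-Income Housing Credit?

£356,500

£2,268 is 2,268/3,780 of the full £3,780, so 1,512/3,780 of the £40,000 range has been used: income = £340,500 + £40,000 × 1,512/3,780 = £356,500.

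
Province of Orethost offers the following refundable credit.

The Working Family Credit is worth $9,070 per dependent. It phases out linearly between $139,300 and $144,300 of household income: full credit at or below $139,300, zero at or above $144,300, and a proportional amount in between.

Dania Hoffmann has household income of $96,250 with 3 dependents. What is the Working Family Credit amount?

Working Family Credit: base = 3 × $9,070 = $27,210. $96,250 is at or below the $139,300 threshold, so the full $27,210 applies.

$27,210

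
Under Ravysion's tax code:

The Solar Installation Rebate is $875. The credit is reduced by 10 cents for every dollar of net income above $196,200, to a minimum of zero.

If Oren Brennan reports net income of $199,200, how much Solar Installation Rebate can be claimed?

Solar Installation Rebate: 10% of the $3,000 excess over $196,200 is $300; credit = $875 − $300 = $575.

$575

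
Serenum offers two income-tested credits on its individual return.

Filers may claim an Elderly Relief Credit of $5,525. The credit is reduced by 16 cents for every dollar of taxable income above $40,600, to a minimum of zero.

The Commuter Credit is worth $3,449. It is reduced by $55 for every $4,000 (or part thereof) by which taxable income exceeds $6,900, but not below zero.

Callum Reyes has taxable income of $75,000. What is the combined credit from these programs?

$2,480

Elderly Relief Credit: 16% of the $34,400 excess over $40,600 is $5,504; credit = $5,525 − $5,504 = $21.
Commuter Credit: income exceeds $6,900 by $68,100, which is 18 full-or-partial $4,000 increments; reduction = 18 × $55 = $990, leaving $2,459.
Total: $21 + $2,459 = $2,480.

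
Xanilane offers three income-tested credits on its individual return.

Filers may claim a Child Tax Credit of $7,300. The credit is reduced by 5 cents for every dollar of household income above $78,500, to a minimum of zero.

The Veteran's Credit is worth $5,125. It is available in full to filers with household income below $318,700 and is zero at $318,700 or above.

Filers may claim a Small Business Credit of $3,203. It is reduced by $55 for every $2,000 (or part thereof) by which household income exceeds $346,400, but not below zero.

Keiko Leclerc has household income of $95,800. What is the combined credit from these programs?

$14,763

Child Tax Credit: 5% of the $17,300 excess over $78,500 is $865; credit = $7,300 − $865 = $6,435.
Veteran's Credit: $95,800 is below the $318,700 cutoff, so the full $5,125 applies.
Small Business Credit: $95,800 is at or below the $346,400 threshold, so the full $3,203 applies.
Total: $6,435 + $5,125 + $3,203 = $14,763.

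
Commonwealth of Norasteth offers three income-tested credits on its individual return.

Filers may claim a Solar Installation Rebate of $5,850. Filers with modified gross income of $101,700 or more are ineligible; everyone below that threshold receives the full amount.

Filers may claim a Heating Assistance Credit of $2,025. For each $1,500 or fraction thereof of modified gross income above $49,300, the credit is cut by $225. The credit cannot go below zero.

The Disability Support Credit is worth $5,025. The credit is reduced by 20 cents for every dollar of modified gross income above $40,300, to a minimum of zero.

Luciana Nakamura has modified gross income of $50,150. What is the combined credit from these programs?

Solar Installation Rebate: $50,150 is below the $101,700 cutoff, so the full $5,850 applies.
Heating Assistance Credit: income exceeds $49,300 by $850, which is 1 full-or-partial $1,500 increment; reduction = 1 × $225 = $225, leaving $1,800.
Disability Support Credit: 20% of the $9,850 excess over $40,300 is $1,970; credit = $5,025 − $1,970 = $3,055.
Total: $5,850 + $1,800 + $3,055 = $10,705.

$10,705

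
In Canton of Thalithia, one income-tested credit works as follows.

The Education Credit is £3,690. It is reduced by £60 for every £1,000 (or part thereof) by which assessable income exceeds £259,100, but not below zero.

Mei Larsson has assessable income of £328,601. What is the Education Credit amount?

Education Credit: income exceeds £259,100 by £69,501 → 70 increments × £60 = £4,200 ≥ base, so the credit is £0.

£0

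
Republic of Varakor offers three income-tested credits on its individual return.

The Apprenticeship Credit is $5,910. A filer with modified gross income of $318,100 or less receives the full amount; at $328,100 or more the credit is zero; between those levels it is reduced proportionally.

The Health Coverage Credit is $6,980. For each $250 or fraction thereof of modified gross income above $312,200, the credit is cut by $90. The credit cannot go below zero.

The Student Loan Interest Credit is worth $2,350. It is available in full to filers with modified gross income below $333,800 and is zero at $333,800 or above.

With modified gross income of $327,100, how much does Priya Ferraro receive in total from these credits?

$4,521

Apprenticeship Credit: $327,100 is $9,000 into a $10,000 phase-out range, leaving 1,000/10,000 of the credit: $5,910 × 1,000/10,000 = $591.
Health Coverage Credit: income exceeds $312,200 by $14,900, which is 60 full-or-partial $250 increments; reduction = 60 × $90 = $5,400, leaving $1,580.
Student Loan Interest Credit: $327,100 is below the $333,800 cutoff, so the full $2,350 applies.
Total: $591 + $1,580 + $2,350 = $4,521.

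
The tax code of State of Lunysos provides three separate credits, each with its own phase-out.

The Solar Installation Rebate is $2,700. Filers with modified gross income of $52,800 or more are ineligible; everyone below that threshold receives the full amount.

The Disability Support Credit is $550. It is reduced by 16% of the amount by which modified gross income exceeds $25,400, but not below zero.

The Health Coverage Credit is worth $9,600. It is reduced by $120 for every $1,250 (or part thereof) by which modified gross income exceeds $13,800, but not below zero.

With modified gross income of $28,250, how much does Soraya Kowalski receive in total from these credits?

Solar Installation Rebate: $28,250 is below the $52,800 cutoff, so the full $2,700 applies.
Disability Support Credit: 16% of the $2,850 excess over $25,400 is $456; credit = $550 − $456 = $94.
Health Coverage Credit: income exceeds $13,800 by $14,450, which is 12 full-or-partial $1,250 increments; reduction = 12 × $120 = $1,440, leaving $8,160.
Total: $2,700 + $94 + $8,160 = $10,954.

$10,954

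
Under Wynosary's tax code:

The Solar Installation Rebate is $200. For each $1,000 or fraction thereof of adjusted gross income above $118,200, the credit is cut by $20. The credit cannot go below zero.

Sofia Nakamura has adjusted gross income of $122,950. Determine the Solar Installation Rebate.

Solar Installation Rebate: income exceeds $118,200 by $4,750, which is 5 full-or-partial $1,000 increments; reduction = 5 × $20 = $100, leaving $100.

$100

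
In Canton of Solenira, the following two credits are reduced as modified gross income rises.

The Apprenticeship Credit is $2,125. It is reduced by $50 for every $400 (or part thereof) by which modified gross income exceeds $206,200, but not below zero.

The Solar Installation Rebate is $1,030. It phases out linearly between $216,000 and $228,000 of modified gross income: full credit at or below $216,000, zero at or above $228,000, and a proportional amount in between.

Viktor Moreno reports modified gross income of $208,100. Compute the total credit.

$2,905

Apprenticeship Credit: income exceeds $206,200 by $1,900, which is 5 full-or-partial $400 increments; reduction = 5 × $50 = $250, leaving $1,875.
Solar Installation Rebate: $208,100 is at or below the $216,000 threshold, so the full $1,030 applies.
Total: $1,875 + $1,030 = $2,905.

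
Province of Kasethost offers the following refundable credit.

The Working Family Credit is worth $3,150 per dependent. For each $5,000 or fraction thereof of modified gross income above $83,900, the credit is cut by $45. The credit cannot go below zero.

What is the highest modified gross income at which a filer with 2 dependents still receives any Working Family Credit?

Full credit = 2 × $3,150 = $6,300.
After 139 increments the reduction is 139 × $45 = $6,255, leaving $45; one more increment wipes it out. Increment 139 ends at excess 139 × $5,000 = $695,000, so the highest qualifying income is $83,900 + $695,000 = $778,900.

$778,900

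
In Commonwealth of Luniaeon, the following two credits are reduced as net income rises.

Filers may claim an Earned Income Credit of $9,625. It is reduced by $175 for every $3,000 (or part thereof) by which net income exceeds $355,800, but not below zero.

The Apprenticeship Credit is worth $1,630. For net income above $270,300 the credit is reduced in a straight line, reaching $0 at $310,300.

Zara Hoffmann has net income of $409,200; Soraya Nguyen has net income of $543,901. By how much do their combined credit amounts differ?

$6,475

Zara ($409,200): Earned Income Credit: income exceeds $355,800 by $53,400, which is 18 full-or-partial $3,000 increments; reduction = 18 × $175 = $3,150, leaving $6,475. Apprenticeship Credit: $409,200 is at or above $310,300, so the credit is $0. total $6,475 + $0 = $6,475
Soraya ($543,901): Earned Income Credit: income exceeds $355,800 by $188,101 → 63 increments × $175 = $11,025 ≥ base, so the credit is $0. Apprenticeship Credit: $543,901 is at or above $310,300, so the credit is $0. total $0 + $0 = $0
Difference: |$6,475 − $0| = $6,475.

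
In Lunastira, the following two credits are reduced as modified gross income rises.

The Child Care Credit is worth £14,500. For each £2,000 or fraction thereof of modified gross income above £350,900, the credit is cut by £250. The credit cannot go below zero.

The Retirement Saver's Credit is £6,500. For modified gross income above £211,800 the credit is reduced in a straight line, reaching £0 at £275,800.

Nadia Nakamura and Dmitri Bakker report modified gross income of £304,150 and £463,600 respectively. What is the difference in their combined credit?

£14,250

Nadia (£304,150): Child Care Credit: £304,150 is at or below the £350,900 threshold, so the full £14,500 applies. Retirement Saver's Credit: £304,150 is at or above £275,800, so the credit is £0. total £14,500 + £0 = £14,500
Dmitri (£463,600): Child Care Credit: income exceeds £350,900 by £112,700, which is 57 full-or-partial £2,000 increments; reduction = 57 × £250 = £14,250, leaving £250. Retirement Saver's Credit: £463,600 is at or above £275,800, so the credit is £0. total £250 + £0 = £250
Difference: |£14,500 − £250| = £14,250.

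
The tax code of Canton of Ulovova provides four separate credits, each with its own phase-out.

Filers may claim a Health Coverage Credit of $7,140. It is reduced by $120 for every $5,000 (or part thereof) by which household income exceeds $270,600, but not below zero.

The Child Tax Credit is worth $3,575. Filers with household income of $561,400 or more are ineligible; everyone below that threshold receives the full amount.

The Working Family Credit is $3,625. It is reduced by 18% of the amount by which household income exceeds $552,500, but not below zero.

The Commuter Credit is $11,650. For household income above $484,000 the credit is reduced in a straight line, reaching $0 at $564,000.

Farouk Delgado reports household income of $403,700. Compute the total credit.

$22,750

Health Coverage Credit: income exceeds $270,600 by $133,100, which is 27 full-or-partial $5,000 increments; reduction = 27 × $120 = $3,240, leaving $3,900.
Child Tax Credit: $403,700 is below the $561,400 cutoff, so the full $3,575 applies.
Working Family Credit: $403,700 is at or below the $552,500 threshold, so the full $3,625 applies.
Commuter Credit: $403,700 is at or below the $484,000 threshold, so the full $11,650 applies.
Total: $3,900 + $3,575 + $3,625 + $11,650 = $22,750.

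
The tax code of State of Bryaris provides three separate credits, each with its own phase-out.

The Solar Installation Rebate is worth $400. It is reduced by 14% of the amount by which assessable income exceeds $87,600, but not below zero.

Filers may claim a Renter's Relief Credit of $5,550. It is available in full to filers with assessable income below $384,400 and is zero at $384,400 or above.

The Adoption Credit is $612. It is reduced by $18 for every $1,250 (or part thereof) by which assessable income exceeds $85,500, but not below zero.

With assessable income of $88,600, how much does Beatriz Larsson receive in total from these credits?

$6,368

Solar Installation Rebate: 14% of the $1,000 excess over $87,600 is $140; credit = $400 − $140 = $260.
Renter's Relief Credit: $88,600 is below the $384,400 cutoff, so the full $5,550 applies.
Adoption Credit: income exceeds $85,500 by $3,100, which is 3 full-or-partial $1,250 increments; reduction = 3 × $18 = $54, leaving $558.
Total: $260 + $5,550 + $558 = $6,368.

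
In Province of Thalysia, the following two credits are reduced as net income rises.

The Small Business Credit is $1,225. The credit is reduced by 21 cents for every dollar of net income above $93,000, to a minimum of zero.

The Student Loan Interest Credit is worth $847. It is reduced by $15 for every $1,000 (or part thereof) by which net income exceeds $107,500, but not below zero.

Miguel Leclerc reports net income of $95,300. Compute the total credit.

Small Business Credit: 21% of the $2,300 excess over $93,000 is $483; credit = $1,225 − $483 = $742.
Student Loan Interest Credit: $95,300 is at or below the $107,500 threshold, so the full $847 applies.
Total: $742 + $847 = $1,589.

$1,589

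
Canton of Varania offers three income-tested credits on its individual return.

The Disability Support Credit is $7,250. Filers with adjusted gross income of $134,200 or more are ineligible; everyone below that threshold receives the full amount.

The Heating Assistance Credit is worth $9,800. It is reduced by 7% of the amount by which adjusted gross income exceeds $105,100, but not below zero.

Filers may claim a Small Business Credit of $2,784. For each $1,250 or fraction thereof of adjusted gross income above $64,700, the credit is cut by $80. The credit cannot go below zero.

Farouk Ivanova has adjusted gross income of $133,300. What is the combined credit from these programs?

Disability Support Credit: $133,300 is below the $134,200 cutoff, so the full $7,250 applies.
Heating Assistance Credit: 7% of the $28,200 excess over $105,100 is $1,974; credit = $9,800 − $1,974 = $7,826.
Small Business Credit: income exceeds $64,700 by $68,600 → 55 increments × $80 = $4,400 ≥ base, so the credit is $0.
Total: $7,250 + $7,826 + $0 = $15,076.

$15,076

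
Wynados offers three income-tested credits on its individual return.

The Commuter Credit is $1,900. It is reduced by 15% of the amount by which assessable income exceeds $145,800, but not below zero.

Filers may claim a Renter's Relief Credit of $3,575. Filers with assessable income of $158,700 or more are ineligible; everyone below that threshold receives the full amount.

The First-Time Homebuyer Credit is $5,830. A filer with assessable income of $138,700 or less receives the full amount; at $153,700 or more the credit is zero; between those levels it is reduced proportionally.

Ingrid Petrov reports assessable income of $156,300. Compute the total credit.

Commuter Credit: 15% of the $10,500 excess over $145,800 is $1,575; credit = $1,900 − $1,575 = $325.
Renter's Relief Credit: $156,300 is below the $158,700 cutoff, so the full $3,575 applies.
First-Time Homebuyer Credit: $156,300 is at or above $153,700, so the credit is $0.
Total: $325 + $3,575 + $0 = $3,900.

$3,900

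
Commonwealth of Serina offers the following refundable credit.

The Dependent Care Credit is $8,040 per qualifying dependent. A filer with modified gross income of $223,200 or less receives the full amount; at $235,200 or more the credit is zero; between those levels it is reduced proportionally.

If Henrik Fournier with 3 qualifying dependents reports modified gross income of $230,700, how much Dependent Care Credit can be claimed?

$9,045

Dependent Care Credit: base = 3 × $8,040 = $24,120. $230,700 is $7,500 into a $12,000 phase-out range, leaving 4,500/12,000 of the credit: $24,120 × 4,500/12,000 = $9,045.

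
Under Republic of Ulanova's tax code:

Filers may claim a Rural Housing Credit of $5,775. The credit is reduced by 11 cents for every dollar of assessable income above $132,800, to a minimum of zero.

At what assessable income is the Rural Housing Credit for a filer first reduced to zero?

$185,300

The credit falls by 11% of each dollar above $132,800, so it reaches zero when the excess is $5,775 / 11% = $52,500: income = $132,800 + $52,500 = $185,300.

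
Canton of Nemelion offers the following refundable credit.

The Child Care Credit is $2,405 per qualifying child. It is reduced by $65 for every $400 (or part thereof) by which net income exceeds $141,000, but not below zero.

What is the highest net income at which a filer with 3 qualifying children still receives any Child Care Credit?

$185,000

Full credit = 3 × $2,405 = $7,215.
After 110 increments the reduction is 110 × $65 = $7,150, leaving $65; one more increment wipes it out. Increment 110 ends at excess 110 × $400 = $44,000, so the highest qualifying income is $141,000 + $44,000 = $185,000.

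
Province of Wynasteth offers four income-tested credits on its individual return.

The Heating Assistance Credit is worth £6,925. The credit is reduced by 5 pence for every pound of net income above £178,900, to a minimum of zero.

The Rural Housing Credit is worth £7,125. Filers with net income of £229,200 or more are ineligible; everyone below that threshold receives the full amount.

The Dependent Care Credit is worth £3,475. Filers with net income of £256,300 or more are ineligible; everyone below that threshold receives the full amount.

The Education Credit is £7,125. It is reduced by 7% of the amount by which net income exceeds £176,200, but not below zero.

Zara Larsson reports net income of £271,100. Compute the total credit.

Heating Assistance Credit: 5% of the £92,200 excess over £178,900 is £4,610; credit = £6,925 − £4,610 = £2,315.
Rural Housing Credit: £271,100 meets or exceeds the £229,200 cutoff, so the credit is £0.
Dependent Care Credit: £271,100 meets or exceeds the £256,300 cutoff, so the credit is £0.
Education Credit: 7% of the £94,900 excess over £176,200 is £6,643; credit = £7,125 − £6,643 = £482.
Total: £2,315 + £0 + £0 + £482 = £2,797.

£2,797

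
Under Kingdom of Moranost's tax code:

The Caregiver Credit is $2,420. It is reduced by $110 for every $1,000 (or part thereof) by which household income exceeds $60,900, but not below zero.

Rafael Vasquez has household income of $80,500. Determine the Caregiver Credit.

Caregiver Credit: income exceeds $60,900 by $19,600, which is 20 full-or-partial $1,000 increments; reduction = 20 × $110 = $2,200, leaving $220.

$220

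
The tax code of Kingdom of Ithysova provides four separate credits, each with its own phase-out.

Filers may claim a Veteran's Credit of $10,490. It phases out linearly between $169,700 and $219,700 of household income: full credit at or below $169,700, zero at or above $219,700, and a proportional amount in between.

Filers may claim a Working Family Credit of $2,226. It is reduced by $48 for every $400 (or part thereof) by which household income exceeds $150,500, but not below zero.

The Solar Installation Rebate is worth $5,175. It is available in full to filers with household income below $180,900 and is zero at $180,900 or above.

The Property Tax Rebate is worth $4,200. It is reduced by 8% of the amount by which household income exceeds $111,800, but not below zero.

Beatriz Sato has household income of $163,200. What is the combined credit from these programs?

$16,443

Veteran's Credit: $163,200 is at or below the $169,700 threshold, so the full $10,490 applies.
Working Family Credit: income exceeds $150,500 by $12,700, which is 32 full-or-partial $400 increments; reduction = 32 × $48 = $1,536, leaving $690.
Solar Installation Rebate: $163,200 is below the $180,900 cutoff, so the full $5,175 applies.
Property Tax Rebate: 8% of the $51,400 excess over $111,800 is $4,112; credit = $4,200 − $4,112 = $88.
Total: $10,490 + $690 + $5,175 + $88 = $16,443.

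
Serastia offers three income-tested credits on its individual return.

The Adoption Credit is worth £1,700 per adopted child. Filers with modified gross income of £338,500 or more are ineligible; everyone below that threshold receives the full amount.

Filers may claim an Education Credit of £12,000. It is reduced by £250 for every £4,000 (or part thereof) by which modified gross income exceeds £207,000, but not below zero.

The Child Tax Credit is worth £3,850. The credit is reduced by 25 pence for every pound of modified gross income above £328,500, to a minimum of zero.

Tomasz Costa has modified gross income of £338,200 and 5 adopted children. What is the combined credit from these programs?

Adoption Credit: base = 5 × £1,700 = £8,500. £338,200 is below the £338,500 cutoff, so the full £8,500 applies.
Education Credit: income exceeds £207,000 by £131,200, which is 33 full-or-partial £4,000 increments; reduction = 33 × £250 = £8,250, leaving £3,750.
Child Tax Credit: 25% of the £9,700 excess over £328,500 is £2,425; credit = £3,850 − £2,425 = £1,425.
Total: £8,500 + £3,750 + £1,425 = £13,675.

£13,675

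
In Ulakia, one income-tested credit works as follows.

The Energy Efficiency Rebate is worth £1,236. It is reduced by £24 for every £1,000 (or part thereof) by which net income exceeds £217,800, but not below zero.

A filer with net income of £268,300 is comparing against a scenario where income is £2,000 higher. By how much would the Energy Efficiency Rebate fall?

£12

At £268,300 — income exceeds £217,800 by £50,500, which is 51 full-or-partial £1,000 increments; reduction = 51 × £24 = £1,224, leaving £12.
At £270,300 — income exceeds £217,800 by £52,500 → 53 increments × £24 = £1,272 ≥ base, so the credit is £0.
Lost: £12 − £0 = £12.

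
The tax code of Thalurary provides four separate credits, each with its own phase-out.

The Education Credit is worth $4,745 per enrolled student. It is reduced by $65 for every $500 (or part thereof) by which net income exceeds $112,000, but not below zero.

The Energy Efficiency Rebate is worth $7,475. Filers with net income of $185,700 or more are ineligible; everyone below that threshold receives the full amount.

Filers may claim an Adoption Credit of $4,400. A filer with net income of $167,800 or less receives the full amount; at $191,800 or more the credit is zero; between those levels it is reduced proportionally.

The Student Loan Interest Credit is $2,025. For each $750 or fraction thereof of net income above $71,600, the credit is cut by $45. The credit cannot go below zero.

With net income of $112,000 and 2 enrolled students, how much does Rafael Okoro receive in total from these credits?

$21,365

Education Credit: base = 2 × $4,745 = $9,490. $112,000 is at or below the $112,000 threshold, so the full $9,490 applies.
Energy Efficiency Rebate: $112,000 is below the $185,700 cutoff, so the full $7,475 applies.
Adoption Credit: $112,000 is at or below the $167,800 threshold, so the full $4,400 applies.
Student Loan Interest Credit: income exceeds $71,600 by $40,400 → 54 increments × $45 = $2,430 ≥ base, so the credit is $0.
Total: $9,490 + $7,475 + $4,400 + $0 = $21,365.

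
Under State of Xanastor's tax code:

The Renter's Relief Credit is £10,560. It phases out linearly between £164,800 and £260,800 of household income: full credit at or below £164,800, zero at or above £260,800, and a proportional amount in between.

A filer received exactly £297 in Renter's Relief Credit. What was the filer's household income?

£297 is 297/10,560 of the full £10,560, so 10,263/10,560 of the £96,000 range has been used: income = £164,800 + £96,000 × 10,263/10,560 = £258,100.

£258,100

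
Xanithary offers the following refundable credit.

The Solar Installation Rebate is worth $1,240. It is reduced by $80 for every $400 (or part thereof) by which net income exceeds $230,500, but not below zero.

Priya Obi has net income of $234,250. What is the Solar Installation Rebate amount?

$440

Solar Installation Rebate: income exceeds $230,500 by $3,750, which is 10 full-or-partial $400 increments; reduction = 10 × $80 = $800, leaving $440.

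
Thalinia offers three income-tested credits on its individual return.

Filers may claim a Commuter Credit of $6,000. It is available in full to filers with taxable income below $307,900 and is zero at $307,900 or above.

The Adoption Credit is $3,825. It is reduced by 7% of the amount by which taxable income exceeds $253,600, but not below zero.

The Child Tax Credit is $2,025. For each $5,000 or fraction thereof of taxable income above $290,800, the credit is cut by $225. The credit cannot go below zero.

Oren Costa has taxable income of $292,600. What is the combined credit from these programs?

Commuter Credit: $292,600 is below the $307,900 cutoff, so the full $6,000 applies.
Adoption Credit: 7% of the $39,000 excess over $253,600 is $2,730; credit = $3,825 − $2,730 = $1,095.
Child Tax Credit: income exceeds $290,800 by $1,800, which is 1 full-or-partial $5,000 increment; reduction = 1 × $225 = $225, leaving $1,800.
Total: $6,000 + $1,095 + $1,800 = $8,895.

$8,895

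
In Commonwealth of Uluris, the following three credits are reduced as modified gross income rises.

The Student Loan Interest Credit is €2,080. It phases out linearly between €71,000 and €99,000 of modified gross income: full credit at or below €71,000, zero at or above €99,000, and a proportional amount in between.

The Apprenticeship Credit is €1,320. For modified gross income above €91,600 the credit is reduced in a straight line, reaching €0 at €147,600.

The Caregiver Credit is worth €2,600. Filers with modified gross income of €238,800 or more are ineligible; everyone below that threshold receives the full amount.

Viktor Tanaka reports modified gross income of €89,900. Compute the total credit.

€4,596

Student Loan Interest Credit: €89,900 is €18,900 into a €28,000 phase-out range, leaving 9,100/28,000 of the credit: €2,080 × 9,100/28,000 = €676.
Apprenticeship Credit: €89,900 is at or below the €91,600 threshold, so the full €1,320 applies.
Caregiver Credit: €89,900 is below the €238,800 cutoff, so the full €2,600 applies.
Total: €676 + €1,320 + €2,600 = €4,596.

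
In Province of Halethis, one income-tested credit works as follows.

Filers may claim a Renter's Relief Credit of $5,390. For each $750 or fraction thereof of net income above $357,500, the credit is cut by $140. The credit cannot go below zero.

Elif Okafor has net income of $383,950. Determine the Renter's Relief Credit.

Renter's Relief Credit: income exceeds $357,500 by $26,450, which is 36 full-or-partial $750 increments; reduction = 36 × $140 = $5,040, leaving $350.

$350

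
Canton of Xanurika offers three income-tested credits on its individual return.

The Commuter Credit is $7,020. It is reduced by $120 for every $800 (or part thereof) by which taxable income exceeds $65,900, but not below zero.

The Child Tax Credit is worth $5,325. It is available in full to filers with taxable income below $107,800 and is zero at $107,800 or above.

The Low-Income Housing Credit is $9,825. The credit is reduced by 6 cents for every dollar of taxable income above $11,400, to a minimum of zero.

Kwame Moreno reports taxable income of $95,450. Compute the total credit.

$12,687

Commuter Credit: income exceeds $65,900 by $29,550, which is 37 full-or-partial $800 increments; reduction = 37 × $120 = $4,440, leaving $2,580.
Child Tax Credit: $95,450 is below the $107,800 cutoff, so the full $5,325 applies.
Low-Income Housing Credit: 6% of the $84,050 excess over $11,400 is $5,043; credit = $9,825 − $5,043 = $4,782.
Total: $2,580 + $5,325 + $4,782 = $12,687.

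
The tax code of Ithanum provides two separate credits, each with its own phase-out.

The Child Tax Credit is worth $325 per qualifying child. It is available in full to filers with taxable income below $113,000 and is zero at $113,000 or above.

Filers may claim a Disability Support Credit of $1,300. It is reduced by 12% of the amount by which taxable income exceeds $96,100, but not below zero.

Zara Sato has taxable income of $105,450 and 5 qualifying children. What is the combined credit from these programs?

$1,803

Child Tax Credit: base = 5 × $325 = $1,625. $105,450 is below the $113,000 cutoff, so the full $1,625 applies.
Disability Support Credit: 12% of the $9,350 excess over $96,100 is $1,122; credit = $1,300 − $1,122 = $178.
Total: $1,625 + $178 = $1,803.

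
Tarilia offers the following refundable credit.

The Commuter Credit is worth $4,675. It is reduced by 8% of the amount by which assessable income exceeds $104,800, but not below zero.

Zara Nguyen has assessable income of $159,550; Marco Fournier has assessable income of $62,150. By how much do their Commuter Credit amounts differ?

$4,380

Zara ($159,550): Commuter Credit: 8% of the $54,750 excess over $104,800 is $4,380; credit = $4,675 − $4,380 = $295.
Marco ($62,150): Commuter Credit: $62,150 is at or below the $104,800 threshold, so the full $4,675 applies.
Difference: |$295 − $4,675| = $4,380.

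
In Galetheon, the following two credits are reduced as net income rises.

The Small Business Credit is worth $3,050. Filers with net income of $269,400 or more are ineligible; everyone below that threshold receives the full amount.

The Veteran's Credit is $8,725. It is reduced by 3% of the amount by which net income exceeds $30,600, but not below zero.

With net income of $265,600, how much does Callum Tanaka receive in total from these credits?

Small Business Credit: $265,600 is below the $269,400 cutoff, so the full $3,050 applies.
Veteran's Credit: 3% of the $235,000 excess over $30,600 is $7,050; credit = $8,725 − $7,050 = $1,675.
Total: $3,050 + $1,675 = $4,725.

$4,725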